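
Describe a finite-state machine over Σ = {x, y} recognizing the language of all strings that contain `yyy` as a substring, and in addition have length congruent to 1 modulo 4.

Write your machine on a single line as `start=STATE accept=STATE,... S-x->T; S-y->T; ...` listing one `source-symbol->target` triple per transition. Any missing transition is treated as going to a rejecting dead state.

start=s0; accept=s14; s0-x->s1; s0-y->s2; s1-x->s3; s1-y->s4; s2-x->s3; s2-y->s5; s3-x->s6; s3-y->s7; s4-x->s6; s4-y->s8; s5-x->s6; s5-y->s9; s6-x->s0; s6-y->s10; s7-x->s0; s7-y->s11; s8-x->s0; s8-y->s12; s9-x->s12; s9-y->s12; s10-x->s1; s10-y->s13; s11-x->s1; s11-y->s14; s12-x->s14; s12-y->s14; s13-x->s3; s13-y->s15; s14-x->s15; s14-y->s15; s15-x->s9; s15-y->s9

Build one automaton per condition and run them in lockstep. One (4 states) tracks whether and how much of `yyy` has been seen; the other (4 states) tracks the input length modulo 4. Each combined state is a pair, one component from each; accept when both components accept.
A 16-state machine:
          x    y  
>  s0     s1   s2 
   s1     s3   s4 
   s2     s3   s5 
   s3     s6   s7 
   s4     s6   s8 
   s5     s6   s9 
   s6     s0  s10 
   s7     s0  s11 
   s8     s0  s12 
   s9    s12  s12 
   s10    s1  s13 
   s11    s1  s14 
   s12   s14  s14 
   s13    s3  s15 
 * s14   s15  s15 
   s15    s9   s9 
(> = start, * = accepting)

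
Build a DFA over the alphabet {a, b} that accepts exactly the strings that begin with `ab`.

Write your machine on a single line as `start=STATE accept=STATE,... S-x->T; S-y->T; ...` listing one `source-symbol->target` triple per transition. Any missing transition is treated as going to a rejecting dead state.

Walk along `ab` while the input agrees: from s0 take `a` to s1, and so on. Any deviation drops to the rejecting sink s3. Once s2 is reached the prefix is confirmed and every continuation is accepted.
4 states suffice.
        a   b  
>  s0   s1  s3 
   s1   s3  s2 
 * s2   s2  s2 
   s3   s3  s3 
(> = start, * = accepting)

start=s0; accept=s2; s0-a->s1; s0-b->s3; s1-a->s3; s1-b->s2; s2-a->s2; s2-b->s2; s3-a->s3; s3-b->s3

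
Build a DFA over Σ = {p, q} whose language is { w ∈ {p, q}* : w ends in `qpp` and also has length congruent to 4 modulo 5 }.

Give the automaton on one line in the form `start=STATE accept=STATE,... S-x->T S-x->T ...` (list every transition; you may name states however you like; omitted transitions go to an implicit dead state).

start=s0 accept=s7 s0-p->s1 s0-q->s1 s1-p->s2 s1-q->s3 s2-p->s4 s2-q->s4 s3-p->s5 s3-q->s4 s4-p->s6 s4-q->s6 s5-p->s7 s5-q->s6 s6-p->s0 s6-q->s0 s7-p->s0 s7-q->s0

Build one automaton per condition and run them in lockstep. One (4 states) tracks how much of the suffix `qpp` has currently been matched; the other (5 states) tracks the input length modulo 5. Each combined state is a pair, one component from each; accept when both components accept. Equivalent product states are then merged.
        p   q  
>  s0   s1  s1 
   s1   s2  s3 
   s2   s4  s4 
   s3   s5  s4 
   s4   s6  s6 
   s5   s7  s6 
   s6   s0  s0 
 * s7   s0  s0 
(> = start, * = accepting)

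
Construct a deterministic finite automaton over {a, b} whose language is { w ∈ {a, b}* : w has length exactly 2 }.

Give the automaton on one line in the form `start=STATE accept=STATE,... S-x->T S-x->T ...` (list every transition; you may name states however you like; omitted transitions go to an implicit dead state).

Count input length up to 3: every symbol moves from S0 toward S3, which means 'more than 2' and absorbs. Accept from {S2}.
A 4-state machine:
        a   b  
>  S0   S1  S1 
   S1   S2  S2 
 * S2   S3  S3 
   S3   S3  S3 
(> = start, * = accepting)

start=S0 accept=S2 S0-a->S1 S0-b->S1 S1-a->S2 S1-b->S2 S2-a->S3 S2-b->S3 S3-a->S3 S3-b->S3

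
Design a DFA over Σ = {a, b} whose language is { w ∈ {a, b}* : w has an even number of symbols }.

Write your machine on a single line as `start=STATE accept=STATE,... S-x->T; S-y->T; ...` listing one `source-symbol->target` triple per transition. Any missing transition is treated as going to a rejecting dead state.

Only the length mod 2 matters, so use a 2-cycle: from any state, every input symbol moves to the next state, wrapping q1 back to q0. Mark q0 accepting.
2 states suffice.
        a   b  
>* q0   q1  q1 
   q1   q0  q0 
(> = start, * = accepting)

start=q0; accept=q0; q0-a->q1; q0-b->q1; q1-a->q0; q1-b->q0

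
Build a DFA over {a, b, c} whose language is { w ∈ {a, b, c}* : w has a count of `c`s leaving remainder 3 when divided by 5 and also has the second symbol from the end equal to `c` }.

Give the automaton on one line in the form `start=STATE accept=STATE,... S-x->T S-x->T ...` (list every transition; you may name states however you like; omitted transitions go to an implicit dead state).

Build one automaton per condition and run them in lockstep. One (5 states) tracks the count of `c`s modulo 5; the other (13 states) tracks the last 2 symbols read. Each combined state is a pair, one component from each; accept when both components accept. Minimizing collapses redundant product states.
A 9-state machine:
        a   b   c  
>  S0   S0  S0  S1 
   S1   S1  S1  S2 
   S2   S3  S3  S4 
   S3   S3  S3  S5 
 * S4   S6  S6  S7 
   S5   S6  S6  S7 
 * S6   S8  S8  S7 
   S7   S7  S7  S0 
   S8   S8  S8  S7 
(> = start, * = accepting)

start=S0 accept=S4,S6 S0-a->S0 S0-b->S0 S0-c->S1 S1-a->S1 S1-b->S1 S1-c->S2 S2-a->S3 S2-b->S3 S2-c->S4 S3-a->S3 S3-b->S3 S3-c->S5 S4-a->S6 S4-b->S6 S4-c->S7 S5-a->S6 S5-b->S6 S5-c->S7 S6-a->S8 S6-b->S8 S6-c->S7 S7-a->S7 S7-b->S7 S7-c->S0 S8-a->S8 S8-b->S8 S8-c->S7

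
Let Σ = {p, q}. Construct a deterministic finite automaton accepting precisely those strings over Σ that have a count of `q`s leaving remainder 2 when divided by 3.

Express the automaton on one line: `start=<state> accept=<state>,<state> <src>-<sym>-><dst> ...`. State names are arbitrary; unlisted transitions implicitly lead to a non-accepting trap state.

start=A accept=C A-p->A A-q->B B-p->B B-q->C C-p->C C-q->A

The only thing that matters is how many `q`s have appeared, reduced mod 3. Use one state per residue: A for 0, …, C for 2. Reading `q` moves to the next residue; anything else stays put. C is accepting.
3 states suffice.
       p  q 
>  A   A  B 
   B   B  C 
 * C   C  A 
(> = start, * = accepting)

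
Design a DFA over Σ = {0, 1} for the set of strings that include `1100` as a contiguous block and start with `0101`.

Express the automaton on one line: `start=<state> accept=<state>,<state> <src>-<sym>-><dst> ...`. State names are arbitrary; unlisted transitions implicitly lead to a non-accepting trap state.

start=q0 accept=q9 q0-0->q1 q0-1->q2 q1-0->q2 q1-1->q3 q2-0->q2 q2-1->q2 q3-0->q4 q3-1->q2 q4-0->q2 q4-1->q5 q5-0->q6 q5-1->q7 q6-0->q6 q6-1->q5 q7-0->q8 q7-1->q7 q8-0->q9 q8-1->q5 q9-0->q9 q9-1->q9

Run two small machines in parallel and take their product. One (5 states) tracks whether and how much of `1100` has been seen; the other (6 states) tracks whether the input so far still matches the prefix `0101`. Each combined state is a pair, one component from each; accept when both components accept. After merging equivalent states the machine shrinks.
10 states suffice.
        0   1  
>  q0   q1  q2 
   q1   q2  q3 
   q2   q2  q2 
   q3   q4  q2 
   q4   q2  q5 
   q5   q6  q7 
   q6   q6  q5 
   q7   q8  q7 
   q8   q9  q5 
 * q9   q9  q9 
(> = start, * = accepting)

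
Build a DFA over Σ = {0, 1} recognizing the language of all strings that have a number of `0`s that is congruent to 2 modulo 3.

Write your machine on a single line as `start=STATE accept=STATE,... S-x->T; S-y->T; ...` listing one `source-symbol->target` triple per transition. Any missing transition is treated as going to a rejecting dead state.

start=s0; accept=s2; s0-0->s1; s0-1->s0; s1-0->s2; s1-1->s1; s2-0->s0; s2-1->s2

Keep the running count of `0`s modulo 3: each `0` advances along the cycle s0 → s1 → s2 → s0 while other symbols loop. Accept at s2.
3 states suffice.
        0   1  
>  s0   s1  s0 
   s1   s2  s1 
 * s2   s0  s2 
(> = start, * = accepting)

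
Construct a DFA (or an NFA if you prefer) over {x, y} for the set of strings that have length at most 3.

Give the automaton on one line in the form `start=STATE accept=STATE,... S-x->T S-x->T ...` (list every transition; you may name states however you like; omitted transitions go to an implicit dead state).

start=s0 accept=s0,s1,s2,s3 s0-x->s1 s0-y->s1 s1-x->s2 s1-y->s2 s2-x->s3 s2-y->s3 s3-x->s4 s3-y->s4 s4-x->s4 s4-y->s4

Count input length up to 4: every symbol moves from s0 toward s4, which means 'more than 3' and absorbs. Accept from {s0, s1, s2, s3}.
With 5 states:
        x   y  
>* s0   s1  s1 
 * s1   s2  s2 
 * s2   s3  s3 
 * s3   s4  s4 
   s4   s4  s4 
(> = start, * = accepting)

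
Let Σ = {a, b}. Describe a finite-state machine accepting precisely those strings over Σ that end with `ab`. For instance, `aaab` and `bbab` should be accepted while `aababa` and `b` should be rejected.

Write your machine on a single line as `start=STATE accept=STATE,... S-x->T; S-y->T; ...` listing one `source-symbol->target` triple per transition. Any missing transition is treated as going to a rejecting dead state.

start=q0; accept=q2; q0-a->q1; q0-b->q0; q1-a->q1; q1-b->q2; q2-a->q1; q2-b->q0

Let each state record the length of the longest suffix of the input read so far that is also a prefix of `ab`. q1 means the last symbol is `a`; q2 means the last 2 symbols are `ab`. Accept only at q2, where the string currently ends in `ab`.
A 3-state machine:
        a   b  
>  q0   q1  q0 
   q1   q1  q2 
 * q2   q1  q0 
(> = start, * = accepting)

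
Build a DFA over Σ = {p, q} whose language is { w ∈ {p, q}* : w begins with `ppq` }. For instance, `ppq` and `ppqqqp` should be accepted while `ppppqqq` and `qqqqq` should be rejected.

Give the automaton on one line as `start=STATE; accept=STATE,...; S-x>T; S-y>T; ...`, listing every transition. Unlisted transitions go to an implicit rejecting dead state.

start=S0; accept=S3; S0-p>S1; S0-q>S4; S1-p>S2; S1-q>S4; S2-p>S4; S2-q>S3; S3-p>S3; S3-q>S3; S4-p>S4; S4-q>S4

Walk along `ppq` while the input agrees: from S0 take `p` to S1, and so on. Any deviation drops to the rejecting sink S4. Once S3 is reached the prefix is confirmed and every continuation is accepted.
A 5-state machine:
        p   q  
>  S0   S1  S4 
   S1   S2  S4 
   S2   S4  S3 
 * S3   S3  S3 
   S4   S4  S4 
(> = start, * = accepting)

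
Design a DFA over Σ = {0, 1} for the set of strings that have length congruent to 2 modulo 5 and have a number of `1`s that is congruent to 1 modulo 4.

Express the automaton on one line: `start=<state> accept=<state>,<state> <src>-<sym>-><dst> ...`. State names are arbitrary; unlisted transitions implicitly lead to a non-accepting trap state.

start=q0 accept=q4 q0-0->q1 q0-1->q2 q1-0->q3 q1-1->q4 q2-0->q4 q2-1->q5 q3-0->q6 q3-1->q7 q4-0->q7 q4-1->q8 q5-0->q8 q5-1->q9 q6-0->q10 q6-1->q11 q7-0->q11 q7-1->q12 q8-0->q12 q8-1->q13 q9-0->q13 q9-1->q10 q10-0->q0 q10-1->q14 q11-0->q14 q11-1->q15 q12-0->q15 q12-1->q16 q13-0->q16 q13-1->q0 q14-0->q2 q14-1->q17 q15-0->q17 q15-1->q18 q16-0->q18 q16-1->q1 q17-0->q5 q17-1->q19 q18-0->q19 q18-1->q3 q19-0->q9 q19-1->q6

Build one automaton per condition and run them in lockstep. The first has 5 states tracking the input length modulo 5; the second has 4 states tracking the count of `1`s modulo 4. A product state is a pair (one from each), accepting exactly when both do.
With 20 states:
          0    1  
>  q0     q1   q2 
   q1     q3   q4 
   q2     q4   q5 
   q3     q6   q7 
 * q4     q7   q8 
   q5     q8   q9 
   q6    q10  q11 
   q7    q11  q12 
   q8    q12  q13 
   q9    q13  q10 
   q10    q0  q14 
   q11   q14  q15 
   q12   q15  q16 
   q13   q16   q0 
   q14    q2  q17 
   q15   q17  q18 
   q16   q18   q1 
   q17    q5  q19 
   q18   q19   q3 
   q19    q9   q6 
(> = start, * = accepting)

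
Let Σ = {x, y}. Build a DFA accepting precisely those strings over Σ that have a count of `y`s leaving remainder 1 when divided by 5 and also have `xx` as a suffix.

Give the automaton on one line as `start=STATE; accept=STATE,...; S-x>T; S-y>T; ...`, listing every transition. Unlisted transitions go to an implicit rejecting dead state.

start=S0; accept=S6; S0-x>S1; S0-y>S2; S1-x>S3; S1-y>S2; S2-x>S4; S2-y>S5; S3-x>S3; S3-y>S2; S4-x>S6; S4-y>S5; S5-x>S7; S5-y>S8; S6-x>S6; S6-y>S5; S7-x>S9; S7-y>S8; S8-x>S10; S8-y>S11; S9-x>S9; S9-y>S8; S10-x>S12; S10-y>S11; S11-x>S13; S11-y>S0; S12-x>S12; S12-y>S11; S13-x>S14; S13-y>S0; S14-x>S14; S14-y>S0

Run two small machines in parallel and take their product. One (5 states) tracks the count of `y`s modulo 5; the other (3 states) tracks how much of the suffix `xx` has currently been matched. Each combined state is a pair, one component from each; accept when both components accept.
          x    y  
>  S0     S1   S2 
   S1     S3   S2 
   S2     S4   S5 
   S3     S3   S2 
   S4     S6   S5 
   S5     S7   S8 
 * S6     S6   S5 
   S7     S9   S8 
   S8    S10  S11 
   S9     S9   S8 
   S10   S12  S11 
   S11   S13   S0 
   S12   S12  S11 
   S13   S14   S0 
   S14   S14   S0 
(> = start, * = accepting)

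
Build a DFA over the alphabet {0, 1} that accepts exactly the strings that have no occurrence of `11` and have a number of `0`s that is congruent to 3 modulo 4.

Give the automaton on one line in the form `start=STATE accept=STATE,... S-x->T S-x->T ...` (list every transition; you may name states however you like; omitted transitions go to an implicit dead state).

Build one automaton per condition and run them in lockstep. The first has 3 states tracking partial matches of the forbidden pattern `11`; the second has 4 states tracking the count of `0`s modulo 4. A product state is a pair (one from each), accepting exactly when both do. Minimizing collapses redundant product states.
        0   1  
>  S0   S1  S2 
   S1   S3  S4 
   S2   S1  S5 
   S3   S6  S7 
   S4   S3  S5 
   S5   S5  S5 
 * S6   S0  S8 
   S7   S6  S5 
 * S8   S0  S5 
(> = start, * = accepting)

start=S0 accept=S6,S8 S0-0->S1 S0-1->S2 S1-0->S3 S1-1->S4 S2-0->S1 S2-1->S5 S3-0->S6 S3-1->S7 S4-0->S3 S4-1->S5 S5-0->S5 S5-1->S5 S6-0->S0 S6-1->S8 S7-0->S6 S7-1->S5 S8-0->S0 S8-1->S5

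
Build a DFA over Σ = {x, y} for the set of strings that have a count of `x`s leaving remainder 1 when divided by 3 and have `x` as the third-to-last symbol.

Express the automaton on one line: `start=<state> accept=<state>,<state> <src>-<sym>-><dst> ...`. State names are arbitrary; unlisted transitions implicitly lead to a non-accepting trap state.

Build one automaton per condition and run them in lockstep. One (3 states) tracks the count of `x`s modulo 3; the other (15 states) tracks the last 3 symbols read. Each combined state is a pair, one component from each; accept when both components accept. After merging equivalent states the machine shrinks.
With 14 states:
          x    y  
>  q0     q1   q0 
   q1     q2   q3 
   q2     q4   q5 
   q3     q2   q6 
   q4     q7   q8 
   q5     q9   q5 
 * q6     q2  q10 
 * q7     q2  q11 
   q8    q12   q0 
   q9    q13   q8 
   q10    q2  q10 
 * q11    q2   q6 
 * q12    q2   q3 
   q13    q2  q11 
(> = start, * = accepting)

start=q0 accept=q6,q7,q11,q12 q0-x->q1 q0-y->q0 q1-x->q2 q1-y->q3 q2-x->q4 q2-y->q5 q3-x->q2 q3-y->q6 q4-x->q7 q4-y->q8 q5-x->q9 q5-y->q5 q6-x->q2 q6-y->q10 q7-x->q2 q7-y->q11 q8-x->q12 q8-y->q0 q9-x->q13 q9-y->q8 q10-x->q2 q10-y->q10 q11-x->q2 q11-y->q6 q12-x->q2 q12-y->q3 q13-x->q2 q13-y->q11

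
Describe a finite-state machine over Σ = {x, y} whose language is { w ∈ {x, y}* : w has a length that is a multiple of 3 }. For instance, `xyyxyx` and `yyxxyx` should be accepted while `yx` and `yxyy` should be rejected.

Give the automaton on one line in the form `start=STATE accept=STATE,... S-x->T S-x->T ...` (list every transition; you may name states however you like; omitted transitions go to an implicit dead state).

Count input length modulo 3: every symbol advances one step around the cycle S0 → S1 → S2 → S0. Accept at S0.
        x   y  
>* S0   S1  S1 
   S1   S2  S2 
   S2   S0  S0 
(> = start, * = accepting)

start=S0 accept=S0 S0-x->S1 S0-y->S1 S1-x->S2 S1-y->S2 S2-x->S0 S2-y->S0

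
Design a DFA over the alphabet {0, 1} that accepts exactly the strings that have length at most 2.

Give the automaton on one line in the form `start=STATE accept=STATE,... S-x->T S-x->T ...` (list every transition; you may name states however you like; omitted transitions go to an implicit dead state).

We only need to distinguish lengths 0, 1, …, 2, and '>2'. Chain A → B → C → D on every symbol, with D looping. Accepting states: {A, B, C}.
A 4-state machine:
       0  1 
>* A   B  B 
 * B   C  C 
 * C   D  D 
   D   D  D 
(> = start, * = accepting)

start=A accept=A,B,C A-0->B A-1->B B-0->C B-1->C C-0->D C-1->D D-0->D D-1->D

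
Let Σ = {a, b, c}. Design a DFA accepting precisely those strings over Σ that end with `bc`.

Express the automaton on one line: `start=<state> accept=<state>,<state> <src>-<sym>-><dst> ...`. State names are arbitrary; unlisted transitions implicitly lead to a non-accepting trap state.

start=q0 accept=q2 q0-a->q0 q0-b->q1 q0-c->q0 q1-a->q0 q1-b->q1 q1-c->q2 q2-a->q0 q2-b->q1 q2-c->q0

Remember how much of `bc` the current input suffix matches. State q0 means no match yet; q1 means the last symbol is `b`; q2 means the last 2 symbols are `bc`. Only q2 accepts. On a mismatch, fall back to the longest proper suffix that is still a prefix of `bc`.
3 states suffice.
        a   b   c  
>  q0   q0  q1  q0 
   q1   q0  q1  q2 
 * q2   q0  q1  q0 
(> = start, * = accepting)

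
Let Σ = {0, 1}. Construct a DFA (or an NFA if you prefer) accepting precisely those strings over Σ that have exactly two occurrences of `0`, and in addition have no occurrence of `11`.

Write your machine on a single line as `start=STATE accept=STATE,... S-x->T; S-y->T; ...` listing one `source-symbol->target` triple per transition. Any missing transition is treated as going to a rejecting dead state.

Run two small machines in parallel and take their product. One (4 states) tracks the count of `0`s, saturating at 3; the other (3 states) tracks partial matches of the forbidden pattern `11`. Each combined state is a pair, one component from each; accept when both components accept.
12 states suffice.
       0  1 
>  A   B  C 
   B   D  E 
   C   B  F 
 * D   G  H 
   E   D  I 
   F   I  F 
   G   G  J 
 * H   G  K 
   I   K  I 
   J   G  L 
   K   L  K 
   L   L  L 
(> = start, * = accepting)

start=A; accept=D,H; A-0->B; A-1->C; B-0->D; B-1->E; C-0->B; C-1->F; D-0->G; D-1->H; E-0->D; E-1->I; F-0->I; F-1->F; G-0->G; G-1->J; H-0->G; H-1->K; I-0->K; I-1->I; J-0->G; J-1->L; K-0->L; K-1->K; L-0->L; L-1->L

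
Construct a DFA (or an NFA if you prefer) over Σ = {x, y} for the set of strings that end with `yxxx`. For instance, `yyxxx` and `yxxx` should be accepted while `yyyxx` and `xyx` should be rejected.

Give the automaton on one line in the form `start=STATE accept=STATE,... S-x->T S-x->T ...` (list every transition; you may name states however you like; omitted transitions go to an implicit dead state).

Let each state record the length of the longest suffix of the input read so far that is also a prefix of `yxxx`. B means the last symbol is `y`; C means the last 2 symbols are `yx`; D means the last 3 symbols are `yxx`; E means the last 4 symbols are `yxxx`. Accept only at E, where the string currently ends in `yxxx`.
       x  y 
>  A   A  B 
   B   C  B 
   C   D  B 
   D   E  B 
 * E   A  B 
(> = start, * = accepting)

start=A accept=E A-x->A A-y->B B-x->C B-y->B C-x->D C-y->B D-x->E D-y->B E-x->A E-y->B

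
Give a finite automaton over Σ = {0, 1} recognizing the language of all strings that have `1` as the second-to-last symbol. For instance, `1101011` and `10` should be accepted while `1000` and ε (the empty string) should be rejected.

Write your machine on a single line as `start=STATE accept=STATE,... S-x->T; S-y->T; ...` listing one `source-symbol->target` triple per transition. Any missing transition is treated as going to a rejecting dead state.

start=q0; accept=q5,q6; q0-0->q1; q0-1->q2; q1-0->q3; q1-1->q4; q2-0->q5; q2-1->q6; q3-0->q3; q3-1->q4; q4-0->q5; q4-1->q6; q5-0->q3; q5-1->q4; q6-0->q5; q6-1->q6

Because acceptance depends on a position counted from the end, the machine has to buffer the most recent 2 symbols. Make each state the string of the last up-to-2 symbols read; on input `x` shift the window left and append `x`. Accept when the buffered window has length 2 and begins with `1`.
With 7 states:
        0   1  
>  q0   q1  q2 
   q1   q3  q4 
   q2   q5  q6 
   q3   q3  q4 
   q4   q5  q6 
 * q5   q3  q4 
 * q6   q5  q6 
(> = start, * = accepting)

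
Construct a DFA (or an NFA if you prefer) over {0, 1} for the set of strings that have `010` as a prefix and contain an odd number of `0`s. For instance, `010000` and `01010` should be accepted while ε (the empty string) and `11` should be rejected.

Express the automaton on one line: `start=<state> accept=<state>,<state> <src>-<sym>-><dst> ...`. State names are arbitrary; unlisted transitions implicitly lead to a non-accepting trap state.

Build one automaton per condition and run them in lockstep. The first has 5 states tracking whether the input so far still matches the prefix `010`; the second has 2 states tracking the count of `0`s modulo 2. A product state is a pair (one from each), accepting exactly when both do.
       0  1 
>  A   B  C 
   B   C  D 
   C   E  C 
   D   F  E 
   E   C  E 
   F   G  F 
 * G   F  G 
(> = start, * = accepting)

start=A accept=G A-0->B A-1->C B-0->C B-1->D C-0->E C-1->C D-0->F D-1->E E-0->C E-1->E F-0->G F-1->F G-0->F G-1->G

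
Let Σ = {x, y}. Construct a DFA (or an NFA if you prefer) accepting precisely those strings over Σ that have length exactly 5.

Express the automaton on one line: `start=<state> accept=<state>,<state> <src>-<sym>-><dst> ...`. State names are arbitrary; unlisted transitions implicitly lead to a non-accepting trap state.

start=q0 accept=q5 q0-x->q1 q0-y->q1 q1-x->q2 q1-y->q2 q2-x->q3 q2-y->q3 q3-x->q4 q3-y->q4 q4-x->q5 q4-y->q5 q5-x->q6 q5-y->q6 q6-x->q6 q6-y->q6

We only need to distinguish lengths 0, 1, …, 5, and '>5'. Chain q0 → q1 → q2 → q3 → q4 → q5 → q6 on every symbol, with q6 looping. Accepting states: {q5}.
        x   y  
>  q0   q1  q1 
   q1   q2  q2 
   q2   q3  q3 
   q3   q4  q4 
   q4   q5  q5 
 * q5   q6  q6 
   q6   q6  q6 
(> = start, * = accepting)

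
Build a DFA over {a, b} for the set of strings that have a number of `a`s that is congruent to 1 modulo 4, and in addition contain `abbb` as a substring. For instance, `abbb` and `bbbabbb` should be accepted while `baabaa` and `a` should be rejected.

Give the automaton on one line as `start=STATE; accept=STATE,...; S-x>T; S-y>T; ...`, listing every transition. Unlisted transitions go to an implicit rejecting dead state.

start=S0; accept=S10; S0-a>S1; S0-b>S0; S1-a>S2; S1-b>S3; S2-a>S4; S2-b>S5; S3-a>S2; S3-b>S6; S4-a>S7; S4-b>S8; S5-a>S4; S5-b>S9; S6-a>S2; S6-b>S10; S7-a>S1; S7-b>S11; S8-a>S7; S8-b>S12; S9-a>S4; S9-b>S13; S10-a>S13; S10-b>S10; S11-a>S1; S11-b>S14; S12-a>S7; S12-b>S15; S13-a>S15; S13-b>S13; S14-a>S1; S14-b>S16; S15-a>S16; S15-b>S15; S16-a>S10; S16-b>S16

Handle the two conditions separately and then intersect. The first has 4 states tracking the count of `a`s modulo 4; the second has 5 states tracking whether and how much of `abbb` has been seen. A product state is a pair (one from each), accepting exactly when both do.
17 states suffice.
          a    b  
>  S0     S1   S0 
   S1     S2   S3 
   S2     S4   S5 
   S3     S2   S6 
   S4     S7   S8 
   S5     S4   S9 
   S6     S2  S10 
   S7     S1  S11 
   S8     S7  S12 
   S9     S4  S13 
 * S10   S13  S10 
   S11    S1  S14 
   S12    S7  S15 
   S13   S15  S13 
   S14    S1  S16 
   S15   S16  S15 
   S16   S10  S16 
(> = start, * = accepting)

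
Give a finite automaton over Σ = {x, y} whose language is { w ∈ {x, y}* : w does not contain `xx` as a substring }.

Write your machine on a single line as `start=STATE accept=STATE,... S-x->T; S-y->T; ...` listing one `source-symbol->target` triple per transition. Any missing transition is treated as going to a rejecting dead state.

This is the complement of 'contains `xx`'. Use the same substring-matching states — s0 through s2 holding how much of `xx` has just been matched — but flip the accepting set: everything except the trap s2 accepts.
        x   y  
>* s0   s1  s0 
 * s1   s2  s0 
   s2   s2  s2 
(> = start, * = accepting)

start=s0; accept=s0,s1; s0-x->s1; s0-y->s0; s1-x->s2; s1-y->s0; s2-x->s2; s2-y->s2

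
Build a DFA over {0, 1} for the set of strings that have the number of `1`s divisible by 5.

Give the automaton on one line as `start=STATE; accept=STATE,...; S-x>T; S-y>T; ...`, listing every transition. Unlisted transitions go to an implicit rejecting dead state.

start=q0; accept=q0; q0-0>q0; q0-1>q1; q1-0>q1; q1-1>q2; q2-0>q2; q2-1>q3; q3-0>q3; q3-1>q4; q4-0>q4; q4-1>q0

Keep the running count of `1`s modulo 5: each `1` advances along the cycle q0 → q1 → q2 → q3 → q4 → q0 while other symbols loop. Accept at q0.
        0   1  
>* q0   q0  q1 
   q1   q1  q2 
   q2   q2  q3 
   q3   q3  q4 
   q4   q4  q0 
(> = start, * = accepting)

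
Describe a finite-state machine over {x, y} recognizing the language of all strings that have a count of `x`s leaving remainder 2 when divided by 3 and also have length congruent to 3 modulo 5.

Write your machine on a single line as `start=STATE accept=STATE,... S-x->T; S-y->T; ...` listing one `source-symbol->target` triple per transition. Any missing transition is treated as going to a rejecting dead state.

start=q0; accept=q7; q0-x->q1; q0-y->q2; q1-x->q3; q1-y->q4; q2-x->q4; q2-y->q5; q3-x->q6; q3-y->q7; q4-x->q7; q4-y->q8; q5-x->q8; q5-y->q6; q6-x->q9; q6-y->q10; q7-x->q10; q7-y->q11; q8-x->q11; q8-y->q9; q9-x->q12; q9-y->q13; q10-x->q13; q10-y->q0; q11-x->q0; q11-y->q12; q12-x->q2; q12-y->q14; q13-x->q14; q13-y->q1; q14-x->q5; q14-y->q3

Run two small machines in parallel and take their product. One (3 states) tracks the count of `x`s modulo 3; the other (5 states) tracks the input length modulo 5. Each combined state is a pair, one component from each; accept when both components accept.
          x    y  
>  q0     q1   q2 
   q1     q3   q4 
   q2     q4   q5 
   q3     q6   q7 
   q4     q7   q8 
   q5     q8   q6 
   q6     q9  q10 
 * q7    q10  q11 
   q8    q11   q9 
   q9    q12  q13 
   q10   q13   q0 
   q11    q0  q12 
   q12    q2  q14 
   q13   q14   q1 
   q14    q5   q3 
(> = start, * = accepting)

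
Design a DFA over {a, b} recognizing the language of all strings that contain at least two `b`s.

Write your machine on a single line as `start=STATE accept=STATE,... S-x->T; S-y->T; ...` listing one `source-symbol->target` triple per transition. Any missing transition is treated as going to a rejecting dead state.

start=q0; accept=q2,q3; q0-a->q0; q0-b->q1; q1-a->q1; q1-b->q2; q2-a->q2; q2-b->q3; q3-a->q3; q3-b->q3

Only the number of `b`s matters, and only up to 3. Make a chain q0 → q1 → q2 → q3 advanced by each `b` (with q3 absorbing); every other symbol self-loops. The accepting set is {q2, q3}.
        a   b  
>  q0   q0  q1 
   q1   q1  q2 
 * q2   q2  q3 
 * q3   q3  q3 
(> = start, * = accepting)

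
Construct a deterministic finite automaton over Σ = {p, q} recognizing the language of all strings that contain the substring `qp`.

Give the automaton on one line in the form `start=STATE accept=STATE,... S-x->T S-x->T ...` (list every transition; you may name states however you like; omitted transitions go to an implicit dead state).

States A..B record the length of the longest prefix of `qp` that matches the current input suffix. Reaching C means `qp` has been seen, and we stay there forever. Accept from C.
With 3 states:
       p  q 
>  A   A  B 
   B   C  B 
 * C   C  C 
(> = start, * = accepting)

start=A accept=C A-p->A A-q->B B-p->C B-q->B C-p->C C-q->C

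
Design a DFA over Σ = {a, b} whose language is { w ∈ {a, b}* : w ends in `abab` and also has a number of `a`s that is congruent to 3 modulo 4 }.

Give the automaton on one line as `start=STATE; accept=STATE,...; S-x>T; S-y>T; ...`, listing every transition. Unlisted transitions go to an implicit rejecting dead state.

start=s0; accept=s7; s0-a>s1; s0-b>s0; s1-a>s2; s1-b>s1; s2-a>s3; s2-b>s4; s3-a>s0; s3-b>s3; s4-a>s5; s4-b>s6; s5-a>s0; s5-b>s7; s6-a>s3; s6-b>s6; s7-a>s0; s7-b>s3

Run two small machines in parallel and take their product. One (5 states) tracks how much of the suffix `abab` has currently been matched; the other (4 states) tracks the count of `a`s modulo 4. Each combined state is a pair, one component from each; accept when both components accept. After merging equivalent states the machine shrinks.
An 8-state machine:
        a   b  
>  s0   s1  s0 
   s1   s2  s1 
   s2   s3  s4 
   s3   s0  s3 
   s4   s5  s6 
   s5   s0  s7 
   s6   s3  s6 
 * s7   s0  s3 
(> = start, * = accepting)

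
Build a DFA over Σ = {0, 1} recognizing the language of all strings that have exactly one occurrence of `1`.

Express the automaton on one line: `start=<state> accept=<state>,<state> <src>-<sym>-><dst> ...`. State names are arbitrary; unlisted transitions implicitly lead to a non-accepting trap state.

Only the number of `1`s matters, and only up to 2. Make a chain q0 → q1 → q2 advanced by each `1` (with q2 absorbing); every other symbol self-loops. The accepting set is {q1}.
A 3-state machine:
        0   1  
>  q0   q0  q1 
 * q1   q1  q2 
   q2   q2  q2 
(> = start, * = accepting)

start=q0 accept=q1 q0-0->q0 q0-1->q1 q1-0->q1 q1-1->q2 q2-0->q2 q2-1->q2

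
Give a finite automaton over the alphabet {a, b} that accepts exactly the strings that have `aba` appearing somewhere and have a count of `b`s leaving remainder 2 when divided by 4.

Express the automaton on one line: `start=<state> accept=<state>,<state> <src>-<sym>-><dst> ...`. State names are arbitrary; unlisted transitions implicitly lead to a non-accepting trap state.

start=S0 accept=S10 S0-a->S1 S0-b->S2 S1-a->S1 S1-b->S3 S2-a->S4 S2-b->S5 S3-a->S6 S3-b->S5 S4-a->S4 S4-b->S7 S5-a->S8 S5-b->S9 S6-a->S6 S6-b->S10 S7-a->S10 S7-b->S9 S8-a->S8 S8-b->S11 S9-a->S12 S9-b->S0 S10-a->S10 S10-b->S13 S11-a->S13 S11-b->S0 S12-a->S12 S12-b->S14 S13-a->S13 S13-b->S15 S14-a->S15 S14-b->S2 S15-a->S15 S15-b->S6

Run two small machines in parallel and take their product. The first has 4 states tracking whether and how much of `aba` has been seen; the second has 4 states tracking the count of `b`s modulo 4. A product state is a pair (one from each), accepting exactly when both do.
          a    b  
>  S0     S1   S2 
   S1     S1   S3 
   S2     S4   S5 
   S3     S6   S5 
   S4     S4   S7 
   S5     S8   S9 
   S6     S6  S10 
   S7    S10   S9 
   S8     S8  S11 
   S9    S12   S0 
 * S10   S10  S13 
   S11   S13   S0 
   S12   S12  S14 
   S13   S13  S15 
   S14   S15   S2 
   S15   S15   S6 
(> = start, * = accepting)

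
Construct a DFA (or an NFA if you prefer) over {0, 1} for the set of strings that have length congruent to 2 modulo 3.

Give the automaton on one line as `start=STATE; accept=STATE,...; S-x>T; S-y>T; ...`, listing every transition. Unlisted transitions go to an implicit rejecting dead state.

Count input length modulo 3: every symbol advances one step around the cycle s0 → s1 → s2 → s0. Accept at s2.
A 3-state machine:
        0   1  
>  s0   s1  s1 
   s1   s2  s2 
 * s2   s0  s0 
(> = start, * = accepting)

start=s0; accept=s2; s0-0>s1; s0-1>s1; s1-0>s2; s1-1>s2; s2-0>s0; s2-1>s0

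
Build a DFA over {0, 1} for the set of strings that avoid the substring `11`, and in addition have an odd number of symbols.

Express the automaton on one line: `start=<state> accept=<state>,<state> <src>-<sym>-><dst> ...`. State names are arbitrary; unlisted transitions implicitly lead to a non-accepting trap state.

Build one automaton per condition and run them in lockstep. One (3 states) tracks partial matches of the forbidden pattern `11`; the other (2 states) tracks the input length modulo 2. Each combined state is a pair, one component from each; accept when both components accept. Minimizing collapses redundant product states.
With 5 states:
        0   1  
>  q0   q1  q2 
 * q1   q0  q3 
 * q2   q0  q4 
   q3   q1  q4 
   q4   q4  q4 
(> = start, * = accepting)

start=q0 accept=q1,q2 q0-0->q1 q0-1->q2 q1-0->q0 q1-1->q3 q2-0->q0 q2-1->q4 q3-0->q1 q3-1->q4 q4-0->q4 q4-1->q4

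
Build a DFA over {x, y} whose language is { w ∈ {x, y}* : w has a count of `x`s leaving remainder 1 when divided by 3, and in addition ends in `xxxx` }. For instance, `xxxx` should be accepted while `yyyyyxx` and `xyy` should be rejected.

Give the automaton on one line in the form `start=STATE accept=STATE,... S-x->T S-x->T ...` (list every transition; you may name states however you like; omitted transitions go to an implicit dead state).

start=q0 accept=q7 q0-x->q1 q0-y->q0 q1-x->q2 q1-y->q3 q2-x->q4 q2-y->q5 q3-x->q6 q3-y->q3 q4-x->q7 q4-y->q0 q5-x->q8 q5-y->q5 q6-x->q9 q6-y->q5 q7-x->q10 q7-y->q3 q8-x->q11 q8-y->q0 q9-x->q12 q9-y->q0 q10-x->q13 q10-y->q5 q11-x->q14 q11-y->q3 q12-x->q10 q12-y->q3 q13-x->q7 q13-y->q0 q14-x->q13 q14-y->q5

Build one automaton per condition and run them in lockstep. One (3 states) tracks the count of `x`s modulo 3; the other (5 states) tracks how much of the suffix `xxxx` has currently been matched. Each combined state is a pair, one component from each; accept when both components accept.
15 states suffice.
          x    y  
>  q0     q1   q0 
   q1     q2   q3 
   q2     q4   q5 
   q3     q6   q3 
   q4     q7   q0 
   q5     q8   q5 
   q6     q9   q5 
 * q7    q10   q3 
   q8    q11   q0 
   q9    q12   q0 
   q10   q13   q5 
   q11   q14   q3 
   q12   q10   q3 
   q13    q7   q0 
   q14   q13   q5 
(> = start, * = accepting)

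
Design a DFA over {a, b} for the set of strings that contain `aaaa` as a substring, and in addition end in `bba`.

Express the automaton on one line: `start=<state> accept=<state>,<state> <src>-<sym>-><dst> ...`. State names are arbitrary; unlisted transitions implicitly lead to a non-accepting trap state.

Run two small machines in parallel and take their product. The first has 5 states tracking whether and how much of `aaaa` has been seen; the second has 4 states tracking how much of the suffix `bba` has currently been matched. A product state is a pair (one from each), accepting exactly when both do.
          a    b  
>  S0     S1   S2 
   S1     S3   S2 
   S2     S1   S4 
   S3     S5   S2 
   S4     S6   S4 
   S5     S7   S2 
   S6     S3   S2 
   S7     S7   S8 
   S8     S7   S9 
   S9    S10   S9 
 * S10    S7   S8 
(> = start, * = accepting)

start=S0 accept=S10 S0-a->S1 S0-b->S2 S1-a->S3 S1-b->S2 S2-a->S1 S2-b->S4 S3-a->S5 S3-b->S2 S4-a->S6 S4-b->S4 S5-a->S7 S5-b->S2 S6-a->S3 S6-b->S2 S7-a->S7 S7-b->S8 S8-a->S7 S8-b->S9 S9-a->S10 S9-b->S9 S10-a->S7 S10-b->S8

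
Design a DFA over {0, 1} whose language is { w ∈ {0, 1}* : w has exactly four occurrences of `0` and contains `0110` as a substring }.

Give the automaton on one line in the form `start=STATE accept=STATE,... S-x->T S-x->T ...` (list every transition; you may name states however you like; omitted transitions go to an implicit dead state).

start=q0 accept=q15 q0-0->q1 q0-1->q0 q1-0->q2 q1-1->q3 q2-0->q4 q2-1->q5 q3-0->q2 q3-1->q6 q4-0->q7 q4-1->q8 q5-0->q4 q5-1->q9 q6-0->q10 q6-1->q11 q7-0->q7 q7-1->q7 q8-0->q7 q8-1->q12 q9-0->q13 q9-1->q14 q10-0->q13 q10-1->q10 q11-0->q2 q11-1->q11 q12-0->q15 q12-1->q7 q13-0->q15 q13-1->q13 q14-0->q4 q14-1->q14 q15-0->q7 q15-1->q15

Handle the two conditions separately and then intersect. One (6 states) tracks the count of `0`s, saturating at 5; the other (5 states) tracks whether and how much of `0110` has been seen. Each combined state is a pair, one component from each; accept when both components accept. Equivalent product states are then merged.
With 16 states:
          0    1  
>  q0     q1   q0 
   q1     q2   q3 
   q2     q4   q5 
   q3     q2   q6 
   q4     q7   q8 
   q5     q4   q9 
   q6    q10  q11 
   q7     q7   q7 
   q8     q7  q12 
   q9    q13  q14 
   q10   q13  q10 
   q11    q2  q11 
   q12   q15   q7 
   q13   q15  q13 
   q14    q4  q14 
 * q15    q7  q15 
(> = start, * = accepting)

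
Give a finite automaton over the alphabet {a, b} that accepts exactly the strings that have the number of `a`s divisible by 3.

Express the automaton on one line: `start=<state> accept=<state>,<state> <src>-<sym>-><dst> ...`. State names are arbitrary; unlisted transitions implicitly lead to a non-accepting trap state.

The only thing that matters is how many `a`s have appeared, reduced mod 3. Use one state per residue: S0 for 0, …, S2 for 2. Reading `a` moves to the next residue; anything else stays put. S0 is accepting.
With 3 states:
        a   b  
>* S0   S1  S0 
   S1   S2  S1 
   S2   S0  S2 
(> = start, * = accepting)

start=S0 accept=S0 S0-a->S1 S0-b->S0 S1-a->S2 S1-b->S1 S2-a->S0 S2-b->S2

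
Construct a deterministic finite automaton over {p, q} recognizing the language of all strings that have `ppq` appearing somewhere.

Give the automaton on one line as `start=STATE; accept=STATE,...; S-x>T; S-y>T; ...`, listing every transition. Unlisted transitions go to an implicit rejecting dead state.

States s0..s2 record the length of the longest prefix of `ppq` that matches the current input suffix. Reaching s3 means `ppq` has been seen, and we stay there forever. Accept from s3.
4 states suffice.
        p   q  
>  s0   s1  s0 
   s1   s2  s0 
   s2   s2  s3 
 * s3   s3  s3 
(> = start, * = accepting)

start=s0; accept=s3; s0-p>s1; s0-q>s0; s1-p>s2; s1-q>s0; s2-p>s2; s2-q>s3; s3-p>s3; s3-q>s3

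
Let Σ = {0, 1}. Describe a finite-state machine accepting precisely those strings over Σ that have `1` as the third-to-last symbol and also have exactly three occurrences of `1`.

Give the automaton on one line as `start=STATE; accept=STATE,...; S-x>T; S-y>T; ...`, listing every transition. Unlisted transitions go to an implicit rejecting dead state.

start=s0; accept=s6,s9,s10,s14; s0-0>s0; s0-1>s1; s1-0>s2; s1-1>s3; s2-0>s2; s2-1>s4; s3-0>s5; s3-1>s6; s4-0>s5; s4-1>s7; s5-0>s8; s5-1>s9; s6-0>s10; s6-1>s11; s7-0>s10; s7-1>s11; s8-0>s8; s8-1>s12; s9-0>s13; s9-1>s11; s10-0>s14; s10-1>s11; s11-0>s11; s11-1>s11; s12-0>s13; s12-1>s11; s13-0>s14; s13-1>s11; s14-0>s11; s14-1>s11

Run two small machines in parallel and take their product. One (15 states) tracks the last 3 symbols read; the other (5 states) tracks the count of `1`s, saturating at 4. Each combined state is a pair, one component from each; accept when both components accept. Minimizing collapses redundant product states.
A 15-state machine:
          0    1  
>  s0     s0   s1 
   s1     s2   s3 
   s2     s2   s4 
   s3     s5   s6 
   s4     s5   s7 
   s5     s8   s9 
 * s6    s10  s11 
   s7    s10  s11 
   s8     s8  s12 
 * s9    s13  s11 
 * s10   s14  s11 
   s11   s11  s11 
   s12   s13  s11 
   s13   s14  s11 
 * s14   s11  s11 
(> = start, * = accepting)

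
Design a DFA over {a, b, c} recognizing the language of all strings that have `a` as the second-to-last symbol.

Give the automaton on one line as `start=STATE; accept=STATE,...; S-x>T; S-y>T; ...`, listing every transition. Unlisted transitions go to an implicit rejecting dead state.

start=q0; accept=q4,q5,q6; q0-a>q1; q0-b>q2; q0-c>q3; q1-a>q4; q1-b>q5; q1-c>q6; q2-a>q7; q2-b>q8; q2-c>q9; q3-a>q10; q3-b>q11; q3-c>q12; q4-a>q4; q4-b>q5; q4-c>q6; q5-a>q7; q5-b>q8; q5-c>q9; q6-a>q10; q6-b>q11; q6-c>q12; q7-a>q4; q7-b>q5; q7-c>q6; q8-a>q7; q8-b>q8; q8-c>q9; q9-a>q10; q9-b>q11; q9-c>q12; q10-a>q4; q10-b>q5; q10-c>q6; q11-a>q7; q11-b>q8; q11-c>q9; q12-a>q10; q12-b>q11; q12-c>q12

A DFA must remember the last 2 symbols (since which symbol is second-to-last isn't known until the input ends). Use one state per possible window of the last ≤2 symbols; accept from those whose window starts with `a`.
13 states suffice.
          a    b    c  
>  q0     q1   q2   q3 
   q1     q4   q5   q6 
   q2     q7   q8   q9 
   q3    q10  q11  q12 
 * q4     q4   q5   q6 
 * q5     q7   q8   q9 
 * q6    q10  q11  q12 
   q7     q4   q5   q6 
   q8     q7   q8   q9 
   q9    q10  q11  q12 
   q10    q4   q5   q6 
   q11    q7   q8   q9 
   q12   q10  q11  q12 
(> = start, * = accepting)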